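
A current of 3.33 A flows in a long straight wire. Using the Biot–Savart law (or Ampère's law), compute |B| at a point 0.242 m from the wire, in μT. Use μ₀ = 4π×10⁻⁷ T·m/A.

For an infinitely long straight wire, B = μ₀I/(2πd).
B = (4π×10⁻⁷ × 3.33) / (2π × 0.242) = 2.75×10⁻⁶ T.

B ≈ 2.75 μT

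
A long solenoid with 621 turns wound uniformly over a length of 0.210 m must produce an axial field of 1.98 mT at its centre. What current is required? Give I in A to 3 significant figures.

Inside a long solenoid B = μ₀nI with n = 2957 m⁻¹, so I = B/(μ₀n).
I = 1.98×10⁻³ / (4π×10⁻⁷ × 2957) = 0.533 A.

I ≈ 0.533 A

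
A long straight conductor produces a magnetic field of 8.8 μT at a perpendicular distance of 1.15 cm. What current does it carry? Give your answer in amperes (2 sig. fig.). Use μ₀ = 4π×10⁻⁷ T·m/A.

For a long straight wire B = μ₀I/(2πd), so I = 2πdB/μ₀.
I = 2π × 0.0115 × 8.80×10⁻⁶ / (4π×10⁻⁷) = 0.506 A.

I ≈ 0.51 A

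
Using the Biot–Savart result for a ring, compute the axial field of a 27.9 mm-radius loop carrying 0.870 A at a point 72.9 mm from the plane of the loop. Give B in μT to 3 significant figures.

On the axis of a circular loop, B = μ₀IR² / [2(R²+z²)^(3/2)].
R² + z² = (0.0279)² + (0.0729)² = 0.006093 m², and (R²+z²)^(3/2) = 4.76×10⁻⁴ m³.
B = (4π×10⁻⁷ × 0.870 × 0.0007784) / (2 × 4.76×10⁻⁴) = 8.95×10⁻⁷ T.

B ≈ 0.895 μT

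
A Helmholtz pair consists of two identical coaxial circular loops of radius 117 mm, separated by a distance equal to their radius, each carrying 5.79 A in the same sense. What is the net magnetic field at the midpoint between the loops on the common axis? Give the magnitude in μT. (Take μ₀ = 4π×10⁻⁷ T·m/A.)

Each loop contributes B = μ₀IR²/[2(R²+z²)^(3/2)] on the axis, with z measured from that loop.
Loop 1 (z = 0.0585 m): B₁ = 2.22×10⁻⁵ T. Loop 2 (z = 0.0585 m): B₂ = 2.22×10⁻⁵ T.
The fields add: B = B₁ + B₂ = 4.45×10⁻⁵ T.

B ≈ 44.5 μT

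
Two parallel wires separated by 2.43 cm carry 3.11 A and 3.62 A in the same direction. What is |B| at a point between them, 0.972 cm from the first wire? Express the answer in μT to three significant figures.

B ≈ 14.3 μT

Each long wire gives B = μ₀I/(2πd). Distances are d₁ = 0.00972 m and d₂ = 0.01458 m.
B₁ = 6.40×10⁻⁵ T, B₂ = 4.97×10⁻⁵ T.
Between parallel currents the two contributions point in opposite directions, so they subtract. B = |B₁ − B₂| = |6.40×10⁻⁵ − 4.97×10⁻⁵| = 1.43×10⁻⁵ T.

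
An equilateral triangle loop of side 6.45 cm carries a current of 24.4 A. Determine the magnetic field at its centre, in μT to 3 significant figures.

B ≈ 681 μT

Each side is a finite straight segment at perpendicular distance d = a/(2 tan(π/3)) = 0.01862 m from the centre, with end-angles ±π/3.
One side contributes B₁ = (μ₀I/4πd)·2 sin(π/3) = 2.27×10⁻⁴ T.
All 3 sides add in the same direction: B = 3 × 2.27×10⁻⁴ = 6.81×10⁻⁴ T.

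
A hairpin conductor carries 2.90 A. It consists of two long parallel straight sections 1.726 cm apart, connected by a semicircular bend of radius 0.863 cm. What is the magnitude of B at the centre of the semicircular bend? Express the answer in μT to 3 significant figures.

B ≈ 173 μT

The semicircular arc contributes B_arc = μ₀I·π/(4πR) = μ₀I/(4R) = 1.06×10⁻⁴ T.
Each semi-infinite lead is at perpendicular distance R = 0.00863 m from the centre, with the perpendicular foot at its near end, so it contributes μ₀I/(4πR); both point the same way, together 6.72×10⁻⁵ T.
Arc and leads all point the same direction: B = 1.06×10⁻⁴ + 6.72×10⁻⁵ = 1.73×10⁻⁴ T.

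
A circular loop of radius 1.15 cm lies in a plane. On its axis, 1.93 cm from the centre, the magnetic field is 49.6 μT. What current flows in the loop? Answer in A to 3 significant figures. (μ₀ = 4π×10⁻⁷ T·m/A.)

On the axis of a loop, B = μ₀IR²/[2(R²+z²)^(3/2)], so I = 2B(R²+z²)^(3/2)/(μ₀R²).
R² + z² = 0.0001322 + 0.0003725 = 0.0005047 m²; raised to 3/2 gives 1.13×10⁻⁵ m³.
I = 2 × 4.96×10⁻⁵ × 1.13×10⁻⁵ / (1.26×10⁻⁶ × 0.0001322) = 6.77 A.

I ≈ 6.77 A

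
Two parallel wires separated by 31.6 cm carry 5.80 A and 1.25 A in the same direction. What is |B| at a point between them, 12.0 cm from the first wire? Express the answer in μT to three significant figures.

B ≈ 8.39 μT

Each long wire gives B = μ₀I/(2πd). Distances are d₁ = 0.12 m and d₂ = 0.196 m.
B₁ = 9.67×10⁻⁶ T, B₂ = 1.28×10⁻⁶ T.
Between parallel currents the two contributions point in opposite directions, so they subtract. B = |B₁ − B₂| = |9.67×10⁻⁶ − 1.28×10⁻⁶| = 8.39×10⁻⁶ T.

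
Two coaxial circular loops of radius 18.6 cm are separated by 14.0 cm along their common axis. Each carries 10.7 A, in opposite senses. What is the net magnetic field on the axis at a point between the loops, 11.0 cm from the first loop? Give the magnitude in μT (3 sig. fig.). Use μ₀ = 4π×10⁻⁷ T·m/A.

B ≈ 11.7 μT

Each loop contributes B = μ₀IR²/[2(R²+z²)^(3/2)] on the axis, with z measured from that loop.
Loop 1 (z = 0.11 m): B₁ = 2.30×10⁻⁵ T. Loop 2 (z = 0.03 m): B₂ = 3.48×10⁻⁵ T.
The fields oppose: B = |B₁ − B₂| = 1.17×10⁻⁵ T.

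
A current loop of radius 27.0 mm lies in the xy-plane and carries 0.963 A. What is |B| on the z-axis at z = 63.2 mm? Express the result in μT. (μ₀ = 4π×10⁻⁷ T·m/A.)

B ≈ 1.36 μT

On the axis of a circular loop, B = μ₀IR² / [2(R²+z²)^(3/2)].
R² + z² = (0.027)² + (0.0632)² = 0.004723 m², and (R²+z²)^(3/2) = 3.25×10⁻⁴ m³.
B = (4π×10⁻⁷ × 0.963 × 0.000729) / (2 × 3.25×10⁻⁴) = 1.36×10⁻⁶ T.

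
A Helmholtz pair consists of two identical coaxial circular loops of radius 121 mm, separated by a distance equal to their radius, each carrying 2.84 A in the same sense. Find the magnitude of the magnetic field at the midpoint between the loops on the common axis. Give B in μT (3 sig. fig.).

Each loop contributes B = μ₀IR²/[2(R²+z²)^(3/2)] on the axis, with z measured from that loop.
Loop 1 (z = 0.0605 m): B₁ = 1.06×10⁻⁵ T. Loop 2 (z = 0.0605 m): B₂ = 1.06×10⁻⁵ T.
The fields add: B = B₁ + B₂ = 2.11×10⁻⁵ T.

B ≈ 21.1 μT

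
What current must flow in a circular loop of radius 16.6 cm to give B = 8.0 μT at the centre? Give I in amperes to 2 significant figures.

I ≈ 2.1 A

At the centre of a circular loop B = μ₀I/(2R), so I = 2RB/μ₀.
With R = 0.166 m, I = 2 × 0.166 × 8.00×10⁻⁶ / (4π×10⁻⁷) = 2.11 A.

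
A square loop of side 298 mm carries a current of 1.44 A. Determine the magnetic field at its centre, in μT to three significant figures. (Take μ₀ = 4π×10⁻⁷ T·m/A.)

B ≈ 5.47 μT

Each side is a finite straight segment at perpendicular distance d = a/(2 tan(π/4)) = 0.149 m from the centre, with end-angles ±π/4.
One side contributes B₁ = (μ₀I/4πd)·2 sin(π/4) = 1.37×10⁻⁶ T.
All 4 sides add in the same direction: B = 4 × 1.37×10⁻⁶ = 5.47×10⁻⁶ T.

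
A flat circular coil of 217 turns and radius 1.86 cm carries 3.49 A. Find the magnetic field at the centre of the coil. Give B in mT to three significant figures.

For an N-turn flat coil, B = Nμ₀I/(2R) with R = 0.0186 m.
B = 217 × 1.18×10⁻⁴ T = 2.56×10⁻² T.

B ≈ 25.6 mT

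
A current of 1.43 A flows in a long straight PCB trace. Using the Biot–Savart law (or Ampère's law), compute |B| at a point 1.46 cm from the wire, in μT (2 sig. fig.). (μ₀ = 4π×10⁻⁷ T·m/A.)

B ≈ 20 μT

For an infinitely long straight wire, B = μ₀I/(2πd).
B = (4π×10⁻⁷ × 1.43) / (2π × 0.0146) = 1.96×10⁻⁵ T.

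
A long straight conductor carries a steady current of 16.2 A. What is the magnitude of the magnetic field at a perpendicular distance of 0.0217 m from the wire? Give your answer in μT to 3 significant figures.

B ≈ 149 μT

For an infinitely long straight wire, B = μ₀I/(2πd).
B = (4π×10⁻⁷ × 16.2) / (2π × 0.0217) = 1.49×10⁻⁴ T.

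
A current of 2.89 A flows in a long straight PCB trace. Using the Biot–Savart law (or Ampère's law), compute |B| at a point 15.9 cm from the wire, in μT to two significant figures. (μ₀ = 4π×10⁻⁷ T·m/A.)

For an infinitely long straight wire, B = μ₀I/(2πd).
B = (4π×10⁻⁷ × 2.89) / (2π × 0.159) = 3.64×10⁻⁶ T.

B ≈ 3.6 μT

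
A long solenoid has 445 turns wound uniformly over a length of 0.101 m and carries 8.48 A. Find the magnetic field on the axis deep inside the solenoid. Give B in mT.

Inside a long solenoid, B = μ₀nI with n = 4406 turns/m.
B = 4π×10⁻⁷ × 4406 × 8.48 = 4.70×10⁻² T.

B ≈ 47.0 mT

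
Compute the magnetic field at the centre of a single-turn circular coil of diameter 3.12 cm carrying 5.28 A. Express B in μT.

B ≈ 213 μT

At the centre of a circular loop the Biot–Savart law gives B = μ₀I/(2R) (so R = 0.0156 m).
B = (4π×10⁻⁷ × 5.28) / (2 × 0.0156) = 2.13×10⁻⁴ T.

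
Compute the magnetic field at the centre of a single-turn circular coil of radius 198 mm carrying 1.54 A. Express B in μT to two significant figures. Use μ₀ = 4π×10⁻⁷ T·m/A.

At the centre of a circular loop the Biot–Savart law gives B = μ₀I/(2R).
B = (4π×10⁻⁷ × 1.54) / (2 × 0.198) = 4.89×10⁻⁶ T.

B ≈ 4.9 μT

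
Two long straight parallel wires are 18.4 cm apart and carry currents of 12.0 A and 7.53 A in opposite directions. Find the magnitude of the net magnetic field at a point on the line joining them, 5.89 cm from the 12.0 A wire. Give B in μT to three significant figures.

Each long wire gives B = μ₀I/(2πd). Distances are d₁ = 0.0589 m and d₂ = 0.1251 m.
B₁ = 4.07×10⁻⁵ T, B₂ = 1.20×10⁻⁵ T.
Between antiparallel currents both contributions point the same way, so they add. B = B₁ + B₂ = 4.07×10⁻⁵ + 1.20×10⁻⁵ = 5.28×10⁻⁵ T.

B ≈ 52.8 μT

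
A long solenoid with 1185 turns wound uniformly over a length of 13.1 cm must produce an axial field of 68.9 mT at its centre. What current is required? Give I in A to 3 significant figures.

Inside a long solenoid B = μ₀nI with n = 9046 m⁻¹, so I = B/(μ₀n).
I = 6.89×10⁻² / (4π×10⁻⁷ × 9046) = 6.06 A.

I ≈ 6.06 A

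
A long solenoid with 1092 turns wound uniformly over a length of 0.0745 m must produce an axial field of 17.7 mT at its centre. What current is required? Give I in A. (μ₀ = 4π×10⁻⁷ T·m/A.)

Inside a long solenoid B = μ₀nI with n = 1.466×10⁴ m⁻¹, so I = B/(μ₀n).
I = 1.77×10⁻² / (4π×10⁻⁷ × 1.466×10⁴) = 0.961 A.

I ≈ 0.961 A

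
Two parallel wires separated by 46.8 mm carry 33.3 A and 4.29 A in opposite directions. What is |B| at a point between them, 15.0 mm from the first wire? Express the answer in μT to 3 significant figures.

Each long wire gives B = μ₀I/(2πd). Distances are d₁ = 0.015 m and d₂ = 0.0318 m.
B₁ = 4.44×10⁻⁴ T, B₂ = 2.70×10⁻⁵ T.
Between antiparallel currents both contributions point the same way, so they add. B = B₁ + B₂ = 4.44×10⁻⁴ + 2.70×10⁻⁵ = 4.71×10⁻⁴ T.

B ≈ 471 μT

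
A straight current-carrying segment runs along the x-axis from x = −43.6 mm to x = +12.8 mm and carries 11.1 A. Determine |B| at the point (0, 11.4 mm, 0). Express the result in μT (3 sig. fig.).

B ≈ 167 μT

For a finite straight segment, B = (μ₀I/4πd)(sinθ₁ + sinθ₂), where θ₁, θ₂ are the angles from the perpendicular to each end.
The perpendicular distance is d = 0.0114 m; the end-offsets along the wire are a = 0.0436 m and b = 0.0128 m.
sinθ₁ = 0.0436/√(0.0436²+0.0114²) = 0.9675; sinθ₂ = 0.0128/√(0.0128²+0.0114²) = 0.7468.
B = (4π×10⁻⁷ × 11.1) / (4π × 0.0114) × (0.9675 + 0.7468) = 1.67×10⁻⁴ T.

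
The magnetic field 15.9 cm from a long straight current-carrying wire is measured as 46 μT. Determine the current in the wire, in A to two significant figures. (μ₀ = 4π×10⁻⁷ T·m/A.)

For a long straight wire B = μ₀I/(2πd), so I = 2πdB/μ₀.
I = 2π × 0.159 × 4.60×10⁻⁵ / (4π×10⁻⁷) = 36.6 A.

I ≈ 37 A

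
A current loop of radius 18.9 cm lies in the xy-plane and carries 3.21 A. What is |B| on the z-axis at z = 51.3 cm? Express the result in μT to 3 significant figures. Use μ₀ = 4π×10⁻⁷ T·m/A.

On the axis of a circular loop, B = μ₀IR² / [2(R²+z²)^(3/2)].
R² + z² = (0.189)² + (0.513)² = 0.2989 m², and (R²+z²)^(3/2) = 0.163 m³.
B = (4π×10⁻⁷ × 3.21 × 0.03572) / (2 × 0.163) = 4.41×10⁻⁷ T.

B ≈ 0.441 μT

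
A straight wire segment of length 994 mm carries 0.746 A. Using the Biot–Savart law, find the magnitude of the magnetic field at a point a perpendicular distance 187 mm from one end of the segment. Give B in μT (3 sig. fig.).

B ≈ 0.392 μT

For a finite straight segment, B = (μ₀I/4πd)(sinθ₁ + sinθ₂), where θ₁, θ₂ are the angles from the perpendicular to each end.
The perpendicular foot is at one end, so the two end-offsets along the wire are 0 and L = 0.994 m.
sinθ₁ = 0/√(0²+0.187²) = 0.0000; sinθ₂ = 0.994/√(0.994²+0.187²) = 0.9828.
B = (4π×10⁻⁷ × 0.746) / (4π × 0.187) × (0.0000 + 0.9828) = 3.92×10⁻⁷ T.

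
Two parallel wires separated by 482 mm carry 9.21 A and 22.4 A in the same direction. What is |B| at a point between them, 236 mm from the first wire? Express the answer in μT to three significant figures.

B ≈ 10.4 μT

Each long wire gives B = μ₀I/(2πd). Distances are d₁ = 0.236 m and d₂ = 0.246 m.
B₁ = 7.81×10⁻⁶ T, B₂ = 1.82×10⁻⁵ T.
Between parallel currents the two contributions point in opposite directions, so they subtract. B = |B₁ − B₂| = |7.81×10⁻⁶ − 1.82×10⁻⁵| = 1.04×10⁻⁵ T.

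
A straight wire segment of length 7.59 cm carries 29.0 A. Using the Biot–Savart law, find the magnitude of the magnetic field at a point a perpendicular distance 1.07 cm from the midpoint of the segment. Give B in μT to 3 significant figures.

B ≈ 522 μT

For a finite straight segment, B = (μ₀I/4πd)(sinθ₁ + sinθ₂), where θ₁, θ₂ are the angles from the perpendicular to each end.
The perpendicular from the point meets the wire at its midpoint, so each end is L/2 = 0.03795 m away along the wire.
sinθ₁ = 0.03795/√(0.03795²+0.0107²) = 0.9625; sinθ₂ = 0.03795/√(0.03795²+0.0107²) = 0.9625.
B = (4π×10⁻⁷ × 29.0) / (4π × 0.0107) × (0.9625 + 0.9625) = 5.22×10⁻⁴ T.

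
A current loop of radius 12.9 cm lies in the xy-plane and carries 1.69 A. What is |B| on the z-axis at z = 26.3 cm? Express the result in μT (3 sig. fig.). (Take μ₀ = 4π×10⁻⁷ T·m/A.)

B ≈ 0.703 μT

On the axis of a circular loop, B = μ₀IR² / [2(R²+z²)^(3/2)].
R² + z² = (0.129)² + (0.263)² = 0.08581 m², and (R²+z²)^(3/2) = 2.51×10⁻² m³.
B = (4π×10⁻⁷ × 1.69 × 0.01664) / (2 × 2.51×10⁻²) = 7.03×10⁻⁷ T.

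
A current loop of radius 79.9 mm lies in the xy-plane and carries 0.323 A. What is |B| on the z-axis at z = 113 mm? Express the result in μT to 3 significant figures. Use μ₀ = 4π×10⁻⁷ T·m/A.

B ≈ 0.489 μT

On the axis of a circular loop, B = μ₀IR² / [2(R²+z²)^(3/2)].
R² + z² = (0.0799)² + (0.113)² = 0.01915 m², and (R²+z²)^(3/2) = 2.65×10⁻³ m³.
B = (4π×10⁻⁷ × 0.323 × 0.006384) / (2 × 2.65×10⁻³) = 4.89×10⁻⁷ T.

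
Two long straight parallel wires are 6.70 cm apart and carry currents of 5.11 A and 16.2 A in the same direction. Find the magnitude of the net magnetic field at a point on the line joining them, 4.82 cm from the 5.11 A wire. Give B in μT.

Each long wire gives B = μ₀I/(2πd). Distances are d₁ = 0.0482 m and d₂ = 0.0188 m.
B₁ = 2.12×10⁻⁵ T, B₂ = 1.72×10⁻⁴ T.
Between parallel currents the two contributions point in opposite directions, so they subtract. B = |B₁ − B₂| = |2.12×10⁻⁵ − 1.72×10⁻⁴| = 1.51×10⁻⁴ T.

B ≈ 151 μT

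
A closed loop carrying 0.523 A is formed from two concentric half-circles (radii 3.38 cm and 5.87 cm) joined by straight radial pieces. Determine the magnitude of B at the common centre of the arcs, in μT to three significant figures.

The radial connectors point toward the centre, so dl × r̂ = 0 and they contribute nothing.
Each semicircle gives μ₀I/(4R): inner arc 4.86×10⁻⁶ T, outer arc 2.80×10⁻⁶ T.
The two arcs carry current in opposite angular senses, so their fields oppose: B = |4.86×10⁻⁶ − 2.80×10⁻⁶| = 2.06×10⁻⁶ T.

B ≈ 2.06 μT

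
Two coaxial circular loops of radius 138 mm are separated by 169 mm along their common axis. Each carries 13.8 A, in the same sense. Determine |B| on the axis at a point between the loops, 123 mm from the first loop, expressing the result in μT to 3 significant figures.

Each loop contributes B = μ₀IR²/[2(R²+z²)^(3/2)] on the axis, with z measured from that loop.
Loop 1 (z = 0.123 m): B₁ = 2.61×10⁻⁵ T. Loop 2 (z = 0.046 m): B₂ = 5.36×10⁻⁵ T.
The fields add: B = B₁ + B₂ = 7.98×10⁻⁵ T.

B ≈ 79.8 μT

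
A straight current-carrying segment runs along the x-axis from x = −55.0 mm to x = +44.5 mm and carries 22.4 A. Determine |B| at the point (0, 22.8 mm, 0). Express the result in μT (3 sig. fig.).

B ≈ 178 μT

For a finite straight segment, B = (μ₀I/4πd)(sinθ₁ + sinθ₂), where θ₁, θ₂ are the angles from the perpendicular to each end.
The perpendicular distance is d = 0.0228 m; the end-offsets along the wire are a = 0.055 m and b = 0.0445 m.
sinθ₁ = 0.055/√(0.055²+0.0228²) = 0.9238; sinθ₂ = 0.0445/√(0.0445²+0.0228²) = 0.8900.
B = (4π×10⁻⁷ × 22.4) / (4π × 0.0228) × (0.9238 + 0.8900) = 1.78×10⁻⁴ T.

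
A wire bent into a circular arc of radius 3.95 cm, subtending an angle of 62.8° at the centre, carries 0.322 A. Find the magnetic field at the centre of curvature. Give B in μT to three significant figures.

The Biot–Savart field of a circular arc at its centre is B = μ₀Iφ/(4πR), with φ = 1.096 rad.
B = (4π×10⁻⁷ × 0.322 × 1.096) / (4π × 0.0395) = 8.94×10⁻⁷ T.

B ≈ 0.894 μT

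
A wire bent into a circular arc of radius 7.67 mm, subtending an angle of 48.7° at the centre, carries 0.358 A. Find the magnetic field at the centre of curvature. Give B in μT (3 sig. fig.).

B ≈ 3.97 μT

The Biot–Savart field of a circular arc at its centre is B = μ₀Iφ/(4πR), with φ = 0.85 rad.
B = (4π×10⁻⁷ × 0.358 × 0.85) / (4π × 0.00767) = 3.97×10⁻⁶ T.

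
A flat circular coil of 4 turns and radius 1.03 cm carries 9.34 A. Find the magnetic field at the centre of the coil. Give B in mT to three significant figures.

B ≈ 2.28 mT

For an N-turn flat coil, B = Nμ₀I/(2R) with R = 0.0103 m.
B = 4 × 5.70×10⁻⁴ T = 2.28×10⁻³ T.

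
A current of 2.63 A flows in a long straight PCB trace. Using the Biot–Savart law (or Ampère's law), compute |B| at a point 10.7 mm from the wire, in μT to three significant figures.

For an infinitely long straight wire, B = μ₀I/(2πd).
B = (4π×10⁻⁷ × 2.63) / (2π × 0.0107) = 4.92×10⁻⁵ T.

B ≈ 49.2 μT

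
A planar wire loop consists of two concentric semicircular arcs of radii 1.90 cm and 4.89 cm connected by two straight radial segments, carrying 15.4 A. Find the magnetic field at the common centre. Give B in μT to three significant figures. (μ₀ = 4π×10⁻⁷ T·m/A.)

B ≈ 156 μT

The radial connectors point toward the centre, so dl × r̂ = 0 and they contribute nothing.
Each semicircle gives μ₀I/(4R): inner arc 2.55×10⁻⁴ T, outer arc 9.89×10⁻⁵ T.
The two arcs carry current in opposite angular senses, so their fields oppose: B = |2.55×10⁻⁴ − 9.89×10⁻⁵| = 1.56×10⁻⁴ T.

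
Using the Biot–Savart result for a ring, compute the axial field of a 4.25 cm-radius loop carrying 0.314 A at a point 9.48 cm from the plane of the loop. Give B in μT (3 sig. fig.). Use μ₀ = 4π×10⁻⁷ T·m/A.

B ≈ 0.318 μT

On the axis of a circular loop, B = μ₀IR² / [2(R²+z²)^(3/2)].
R² + z² = (0.0425)² + (0.0948)² = 0.01079 m², and (R²+z²)^(3/2) = 1.12×10⁻³ m³.
B = (4π×10⁻⁷ × 0.314 × 0.001806) / (2 × 1.12×10⁻³) = 3.18×10⁻⁷ T.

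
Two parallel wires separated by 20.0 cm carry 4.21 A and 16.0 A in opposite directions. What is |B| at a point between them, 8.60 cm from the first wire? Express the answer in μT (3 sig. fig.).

B ≈ 37.9 μT

Each long wire gives B = μ₀I/(2πd). Distances are d₁ = 0.086 m and d₂ = 0.114 m.
B₁ = 9.79×10⁻⁶ T, B₂ = 2.81×10⁻⁵ T.
Between antiparallel currents both contributions point the same way, so they add. B = B₁ + B₂ = 9.79×10⁻⁶ + 2.81×10⁻⁵ = 3.79×10⁻⁵ T.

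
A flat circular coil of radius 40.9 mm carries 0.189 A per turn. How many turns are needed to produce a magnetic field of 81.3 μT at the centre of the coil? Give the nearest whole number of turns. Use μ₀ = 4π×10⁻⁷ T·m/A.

For an N-turn coil, B = Nμ₀I/(2R). A single turn gives B₁ = 2.90×10⁻⁶ T with R = 0.0409 m.
N = B/B₁ = 8.13×10⁻⁵ / 2.90×10⁻⁶ = 28.00.

N = 28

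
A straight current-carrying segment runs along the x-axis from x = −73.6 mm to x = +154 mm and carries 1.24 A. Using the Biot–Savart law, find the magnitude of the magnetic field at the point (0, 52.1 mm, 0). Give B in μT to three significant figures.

For a finite straight segment, B = (μ₀I/4πd)(sinθ₁ + sinθ₂), where θ₁, θ₂ are the angles from the perpendicular to each end.
The perpendicular distance is d = 0.0521 m; the end-offsets along the wire are a = 0.0736 m and b = 0.154 m.
sinθ₁ = 0.0736/√(0.0736²+0.0521²) = 0.8162; sinθ₂ = 0.154/√(0.154²+0.0521²) = 0.9473.
B = (4π×10⁻⁷ × 1.24) / (4π × 0.0521) × (0.8162 + 0.9473) = 4.20×10⁻⁶ T.

B ≈ 4.20 μT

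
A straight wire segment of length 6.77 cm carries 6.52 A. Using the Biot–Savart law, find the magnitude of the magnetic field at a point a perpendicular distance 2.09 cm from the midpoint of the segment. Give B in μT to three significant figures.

B ≈ 53.1 μT

For a finite straight segment, B = (μ₀I/4πd)(sinθ₁ + sinθ₂), where θ₁, θ₂ are the angles from the perpendicular to each end.
The perpendicular from the point meets the wire at its midpoint, so each end is L/2 = 0.03385 m away along the wire.
sinθ₁ = 0.03385/√(0.03385²+0.0209²) = 0.8509; sinθ₂ = 0.03385/√(0.03385²+0.0209²) = 0.8509.
B = (4π×10⁻⁷ × 6.52) / (4π × 0.0209) × (0.8509 + 0.8509) = 5.31×10⁻⁵ T.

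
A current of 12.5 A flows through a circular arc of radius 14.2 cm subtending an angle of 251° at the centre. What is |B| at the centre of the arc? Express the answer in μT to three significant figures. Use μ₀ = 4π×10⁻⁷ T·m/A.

B ≈ 38.6 μT

The Biot–Savart field of a circular arc at its centre is B = μ₀Iφ/(4πR), with φ = 4.381 rad.
B = (4π×10⁻⁷ × 12.5 × 4.381) / (4π × 0.142) = 3.86×10⁻⁵ T.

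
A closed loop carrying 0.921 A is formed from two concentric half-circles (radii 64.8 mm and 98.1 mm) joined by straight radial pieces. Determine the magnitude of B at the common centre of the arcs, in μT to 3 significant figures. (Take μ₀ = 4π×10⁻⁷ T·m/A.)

B ≈ 1.52 μT

The radial connectors point toward the centre, so dl × r̂ = 0 and they contribute nothing.
Each semicircle gives μ₀I/(4R): inner arc 4.47×10⁻⁶ T, outer arc 2.95×10⁻⁶ T.
The two arcs carry current in opposite angular senses, so their fields oppose: B = |4.47×10⁻⁶ − 2.95×10⁻⁶| = 1.52×10⁻⁶ T.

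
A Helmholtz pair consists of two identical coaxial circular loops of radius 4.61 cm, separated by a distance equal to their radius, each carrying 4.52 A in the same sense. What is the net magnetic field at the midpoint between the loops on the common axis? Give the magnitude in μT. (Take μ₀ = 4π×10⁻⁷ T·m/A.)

Each loop contributes B = μ₀IR²/[2(R²+z²)^(3/2)] on the axis, with z measured from that loop.
Loop 1 (z = 0.02305 m): B₁ = 4.41×10⁻⁵ T. Loop 2 (z = 0.02305 m): B₂ = 4.41×10⁻⁵ T.
The fields add: B = B₁ + B₂ = 8.82×10⁻⁵ T.

B ≈ 88.2 μT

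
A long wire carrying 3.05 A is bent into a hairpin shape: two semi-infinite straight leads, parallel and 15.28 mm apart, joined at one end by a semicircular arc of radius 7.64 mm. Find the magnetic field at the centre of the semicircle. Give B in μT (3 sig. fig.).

The semicircular arc contributes B_arc = μ₀I·π/(4πR) = μ₀I/(4R) = 1.25×10⁻⁴ T.
Each semi-infinite lead is at perpendicular distance R = 0.00764 m from the centre, with the perpendicular foot at its near end, so it contributes μ₀I/(4πR); both point the same way, together 7.98×10⁻⁵ T.
Arc and leads all point the same direction: B = 1.25×10⁻⁴ + 7.98×10⁻⁵ = 2.05×10⁻⁴ T.

B ≈ 205 μT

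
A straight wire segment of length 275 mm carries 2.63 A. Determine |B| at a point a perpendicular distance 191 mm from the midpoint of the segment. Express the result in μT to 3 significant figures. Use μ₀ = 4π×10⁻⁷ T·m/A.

B ≈ 1.61 μT

For a finite straight segment, B = (μ₀I/4πd)(sinθ₁ + sinθ₂), where θ₁, θ₂ are the angles from the perpendicular to each end.
The perpendicular from the point meets the wire at its midpoint, so each end is L/2 = 0.1375 m away along the wire.
sinθ₁ = 0.1375/√(0.1375²+0.191²) = 0.5842; sinθ₂ = 0.1375/√(0.1375²+0.191²) = 0.5842.
B = (4π×10⁻⁷ × 2.63) / (4π × 0.191) × (0.5842 + 0.5842) = 1.61×10⁻⁶ T.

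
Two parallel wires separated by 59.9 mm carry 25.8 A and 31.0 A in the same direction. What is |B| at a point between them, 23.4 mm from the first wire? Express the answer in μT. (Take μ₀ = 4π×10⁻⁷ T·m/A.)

Each long wire gives B = μ₀I/(2πd). Distances are d₁ = 0.0234 m and d₂ = 0.0365 m.
B₁ = 2.21×10⁻⁴ T, B₂ = 1.70×10⁻⁴ T.
Between parallel currents the two contributions point in opposite directions, so they subtract. B = |B₁ − B₂| = |2.21×10⁻⁴ − 1.70×10⁻⁴| = 5.06×10⁻⁵ T.

B ≈ 50.6 μT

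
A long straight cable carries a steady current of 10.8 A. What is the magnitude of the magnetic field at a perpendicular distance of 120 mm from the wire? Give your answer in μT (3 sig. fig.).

For an infinitely long straight wire, B = μ₀I/(2πd).
B = (4π×10⁻⁷ × 10.8) / (2π × 0.12) = 1.80×10⁻⁵ T.

B ≈ 18.0 μT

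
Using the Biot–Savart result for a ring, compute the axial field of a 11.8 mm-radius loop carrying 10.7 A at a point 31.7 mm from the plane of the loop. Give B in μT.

B ≈ 24.2 μT

On the axis of a circular loop, B = μ₀IR² / [2(R²+z²)^(3/2)].
R² + z² = (0.0118)² + (0.0317)² = 0.001144 m², and (R²+z²)^(3/2) = 3.87×10⁻⁵ m³.
B = (4π×10⁻⁷ × 10.7 × 0.0001392) / (2 × 3.87×10⁻⁵) = 2.42×10⁻⁵ T.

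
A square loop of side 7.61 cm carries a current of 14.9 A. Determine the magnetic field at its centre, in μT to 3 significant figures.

Each side is a finite straight segment at perpendicular distance d = a/(2 tan(π/4)) = 0.03805 m from the centre, with end-angles ±π/4.
One side contributes B₁ = (μ₀I/4πd)·2 sin(π/4) = 5.54×10⁻⁵ T.
All 4 sides add in the same direction: B = 4 × 5.54×10⁻⁵ = 2.22×10⁻⁴ T.

B ≈ 222 μT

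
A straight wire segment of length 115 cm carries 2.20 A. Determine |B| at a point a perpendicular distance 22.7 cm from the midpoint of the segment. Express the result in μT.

B ≈ 1.80 μT

For a finite straight segment, B = (μ₀I/4πd)(sinθ₁ + sinθ₂), where θ₁, θ₂ are the angles from the perpendicular to each end.
The perpendicular from the point meets the wire at its midpoint, so each end is L/2 = 0.575 m away along the wire.
sinθ₁ = 0.575/√(0.575²+0.227²) = 0.9301; sinθ₂ = 0.575/√(0.575²+0.227²) = 0.9301.
B = (4π×10⁻⁷ × 2.20) / (4π × 0.227) × (0.9301 + 0.9301) = 1.80×10⁻⁶ T.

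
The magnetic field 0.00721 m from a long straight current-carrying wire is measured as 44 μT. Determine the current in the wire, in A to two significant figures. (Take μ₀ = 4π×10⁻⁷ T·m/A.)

For a long straight wire B = μ₀I/(2πd), so I = 2πdB/μ₀.
I = 2π × 0.00721 × 4.40×10⁻⁵ / (4π×10⁻⁷) = 1.59 A.

I ≈ 1.6 A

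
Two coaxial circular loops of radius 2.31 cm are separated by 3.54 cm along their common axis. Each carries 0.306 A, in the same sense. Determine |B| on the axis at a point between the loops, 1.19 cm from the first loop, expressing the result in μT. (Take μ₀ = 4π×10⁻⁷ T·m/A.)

Each loop contributes B = μ₀IR²/[2(R²+z²)^(3/2)] on the axis, with z measured from that loop.
Loop 1 (z = 0.0119 m): B₁ = 5.85×10⁻⁶ T. Loop 2 (z = 0.0235 m): B₂ = 2.87×10⁻⁶ T.
The fields add: B = B₁ + B₂ = 8.71×10⁻⁶ T.

B ≈ 8.71 μT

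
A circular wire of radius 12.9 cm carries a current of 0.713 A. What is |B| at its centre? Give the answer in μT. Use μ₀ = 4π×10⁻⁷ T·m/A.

B ≈ 3.47 μT

At the centre of a circular loop the Biot–Savart law gives B = μ₀I/(2R).
B = (4π×10⁻⁷ × 0.713) / (2 × 0.129) = 3.47×10⁻⁶ T.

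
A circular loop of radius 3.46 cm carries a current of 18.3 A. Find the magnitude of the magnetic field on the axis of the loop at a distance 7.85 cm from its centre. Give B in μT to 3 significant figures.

On the axis of a circular loop, B = μ₀IR² / [2(R²+z²)^(3/2)].
R² + z² = (0.0346)² + (0.0785)² = 0.007359 m², and (R²+z²)^(3/2) = 6.31×10⁻⁴ m³.
B = (4π×10⁻⁷ × 18.3 × 0.001197) / (2 × 6.31×10⁻⁴) = 2.18×10⁻⁵ T.

B ≈ 21.8 μT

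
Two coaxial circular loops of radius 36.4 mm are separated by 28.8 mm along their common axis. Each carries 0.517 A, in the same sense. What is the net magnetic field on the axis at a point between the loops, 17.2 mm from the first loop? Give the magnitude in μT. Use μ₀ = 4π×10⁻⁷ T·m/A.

Each loop contributes B = μ₀IR²/[2(R²+z²)^(3/2)] on the axis, with z measured from that loop.
Loop 1 (z = 0.0172 m): B₁ = 6.60×10⁻⁶ T. Loop 2 (z = 0.0116 m): B₂ = 7.72×10⁻⁶ T.
The fields add: B = B₁ + B₂ = 1.43×10⁻⁵ T.

B ≈ 14.3 μT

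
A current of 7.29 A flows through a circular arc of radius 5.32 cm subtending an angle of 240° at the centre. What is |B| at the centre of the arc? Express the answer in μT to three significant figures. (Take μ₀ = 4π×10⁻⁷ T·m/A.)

B ≈ 57.4 μT

The Biot–Savart field of a circular arc at its centre is B = μ₀Iφ/(4πR), with φ = 4.189 rad.
B = (4π×10⁻⁷ × 7.29 × 4.189) / (4π × 0.0532) = 5.74×10⁻⁵ T.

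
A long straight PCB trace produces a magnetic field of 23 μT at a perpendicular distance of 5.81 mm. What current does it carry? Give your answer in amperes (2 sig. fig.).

For a long straight wire B = μ₀I/(2πd), so I = 2πdB/μ₀.
I = 2π × 0.00581 × 2.30×10⁻⁵ / (4π×10⁻⁷) = 0.668 A.

I ≈ 0.67 A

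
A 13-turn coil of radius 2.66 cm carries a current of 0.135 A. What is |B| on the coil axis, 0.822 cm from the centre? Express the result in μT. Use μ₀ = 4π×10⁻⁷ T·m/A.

For an N-turn flat coil, B = Nμ₀IR²/[2(R²+z²)^(3/2)] with R = 0.0266 m, z = 0.00822 m.
B = 13 × 2.78×10⁻⁶ T = 3.62×10⁻⁵ T.

B ≈ 36.2 μT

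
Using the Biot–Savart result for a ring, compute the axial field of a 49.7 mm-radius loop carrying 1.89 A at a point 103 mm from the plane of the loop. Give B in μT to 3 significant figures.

B ≈ 1.96 μT

On the axis of a circular loop, B = μ₀IR² / [2(R²+z²)^(3/2)].
R² + z² = (0.0497)² + (0.103)² = 0.01308 m², and (R²+z²)^(3/2) = 1.50×10⁻³ m³.
B = (4π×10⁻⁷ × 1.89 × 0.00247) / (2 × 1.50×10⁻³) = 1.96×10⁻⁶ T.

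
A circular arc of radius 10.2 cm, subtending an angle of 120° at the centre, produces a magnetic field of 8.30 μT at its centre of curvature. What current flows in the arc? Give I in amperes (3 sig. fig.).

I ≈ 4.04 A

For a circular arc, B = μ₀Iφ/(4πR) with φ in radians; here φ = 2.094 rad.
So I = 4πRB/(μ₀φ) = 4π × 0.102 × 8.30×10⁻⁶ / (4π×10⁻⁷ × 2.094) = 4.04 A.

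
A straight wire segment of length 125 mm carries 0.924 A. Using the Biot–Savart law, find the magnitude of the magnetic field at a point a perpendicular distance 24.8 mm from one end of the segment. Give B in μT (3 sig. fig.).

B ≈ 3.65 μT

For a finite straight segment, B = (μ₀I/4πd)(sinθ₁ + sinθ₂), where θ₁, θ₂ are the angles from the perpendicular to each end.
The perpendicular foot is at one end, so the two end-offsets along the wire are 0 and L = 0.125 m.
sinθ₁ = 0/√(0²+0.0248²) = 0.0000; sinθ₂ = 0.125/√(0.125²+0.0248²) = 0.9809.
B = (4π×10⁻⁷ × 0.924) / (4π × 0.0248) × (0.0000 + 0.9809) = 3.65×10⁻⁶ T.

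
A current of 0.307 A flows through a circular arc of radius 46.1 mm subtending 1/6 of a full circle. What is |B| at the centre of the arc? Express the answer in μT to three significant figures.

The Biot–Savart field of a circular arc at its centre is B = μ₀Iφ/(4πR), with φ = 1.047 rad.
B = (4π×10⁻⁷ × 0.307 × 1.047) / (4π × 0.0461) = 6.97×10⁻⁷ T.

B ≈ 0.697 μT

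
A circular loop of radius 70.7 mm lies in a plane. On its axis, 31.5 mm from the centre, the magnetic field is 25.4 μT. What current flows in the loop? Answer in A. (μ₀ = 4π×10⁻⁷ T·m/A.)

I ≈ 3.75 A

On the axis of a loop, B = μ₀IR²/[2(R²+z²)^(3/2)], so I = 2B(R²+z²)^(3/2)/(μ₀R²).
R² + z² = 0.004998 + 0.0009923 = 0.005991 m²; raised to 3/2 gives 4.64×10⁻⁴ m³.
I = 2 × 2.54×10⁻⁵ × 4.64×10⁻⁴ / (1.26×10⁻⁶ × 0.004998) = 3.75 A.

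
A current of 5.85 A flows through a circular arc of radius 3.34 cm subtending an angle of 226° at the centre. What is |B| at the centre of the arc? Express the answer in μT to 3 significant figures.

B ≈ 69.1 μT

The Biot–Savart field of a circular arc at its centre is B = μ₀Iφ/(4πR), with φ = 3.944 rad.
B = (4π×10⁻⁷ × 5.85 × 3.944) / (4π × 0.0334) = 6.91×10⁻⁵ T.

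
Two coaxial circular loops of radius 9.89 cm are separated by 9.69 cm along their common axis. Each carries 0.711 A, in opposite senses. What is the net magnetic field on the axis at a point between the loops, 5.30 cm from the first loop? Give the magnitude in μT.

B ≈ 0.356 μT

Each loop contributes B = μ₀IR²/[2(R²+z²)^(3/2)] on the axis, with z measured from that loop.
Loop 1 (z = 0.053 m): B₁ = 3.09×10⁻⁶ T. Loop 2 (z = 0.0439 m): B₂ = 3.45×10⁻⁶ T.
The fields oppose: B = |B₁ − B₂| = 3.56×10⁻⁷ T.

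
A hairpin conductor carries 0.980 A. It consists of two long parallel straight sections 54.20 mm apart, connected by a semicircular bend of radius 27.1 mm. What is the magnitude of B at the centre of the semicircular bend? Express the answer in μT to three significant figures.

B ≈ 18.6 μT

The semicircular arc contributes B_arc = μ₀I·π/(4πR) = μ₀I/(4R) = 1.14×10⁻⁵ T.
Each semi-infinite lead is at perpendicular distance R = 0.0271 m from the centre, with the perpendicular foot at its near end, so it contributes μ₀I/(4πR); both point the same way, together 7.23×10⁻⁶ T.
Arc and leads all point the same direction: B = 1.14×10⁻⁵ + 7.23×10⁻⁶ = 1.86×10⁻⁵ T.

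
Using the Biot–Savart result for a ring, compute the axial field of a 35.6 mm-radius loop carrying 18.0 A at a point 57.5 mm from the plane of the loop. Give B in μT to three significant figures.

On the axis of a circular loop, B = μ₀IR² / [2(R²+z²)^(3/2)].
R² + z² = (0.0356)² + (0.0575)² = 0.004574 m², and (R²+z²)^(3/2) = 3.09×10⁻⁴ m³.
B = (4π×10⁻⁷ × 18.0 × 0.001267) / (2 × 3.09×10⁻⁴) = 4.63×10⁻⁵ T.

B ≈ 46.3 μT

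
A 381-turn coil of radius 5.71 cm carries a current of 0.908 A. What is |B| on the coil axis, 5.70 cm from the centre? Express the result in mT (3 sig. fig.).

For an N-turn flat coil, B = Nμ₀IR²/[2(R²+z²)^(3/2)] with R = 0.0571 m, z = 0.057 m.
B = 381 × 3.54×10⁻⁶ T = 1.35×10⁻³ T.

B ≈ 1.35 mT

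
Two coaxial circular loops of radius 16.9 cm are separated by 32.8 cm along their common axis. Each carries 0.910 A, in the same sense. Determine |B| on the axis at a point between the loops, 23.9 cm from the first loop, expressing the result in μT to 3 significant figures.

Each loop contributes B = μ₀IR²/[2(R²+z²)^(3/2)] on the axis, with z measured from that loop.
Loop 1 (z = 0.239 m): B₁ = 6.51×10⁻⁷ T. Loop 2 (z = 0.089 m): B₂ = 2.34×10⁻⁶ T.
The fields add: B = B₁ + B₂ = 2.99×10⁻⁶ T.

B ≈ 2.99 μT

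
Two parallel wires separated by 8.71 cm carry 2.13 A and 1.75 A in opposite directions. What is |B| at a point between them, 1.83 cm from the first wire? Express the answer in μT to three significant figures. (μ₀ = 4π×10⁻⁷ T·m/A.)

B ≈ 28.4 μT

Each long wire gives B = μ₀I/(2πd). Distances are d₁ = 0.0183 m and d₂ = 0.0688 m.
B₁ = 2.33×10⁻⁵ T, B₂ = 5.09×10⁻⁶ T.
Between antiparallel currents both contributions point the same way, so they add. B = B₁ + B₂ = 2.33×10⁻⁵ + 5.09×10⁻⁶ = 2.84×10⁻⁵ T.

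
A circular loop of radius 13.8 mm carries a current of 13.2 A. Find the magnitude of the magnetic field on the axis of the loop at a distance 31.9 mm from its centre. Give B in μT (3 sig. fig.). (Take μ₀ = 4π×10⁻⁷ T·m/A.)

On the axis of a circular loop, B = μ₀IR² / [2(R²+z²)^(3/2)].
R² + z² = (0.0138)² + (0.0319)² = 0.001208 m², and (R²+z²)^(3/2) = 4.20×10⁻⁵ m³.
B = (4π×10⁻⁷ × 13.2 × 0.0001904) / (2 × 4.20×10⁻⁵) = 3.76×10⁻⁵ T.

B ≈ 37.6 μT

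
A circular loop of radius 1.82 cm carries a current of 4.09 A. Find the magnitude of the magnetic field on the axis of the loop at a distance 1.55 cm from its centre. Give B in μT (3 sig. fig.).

B ≈ 62.3 μT

On the axis of a circular loop, B = μ₀IR² / [2(R²+z²)^(3/2)].
R² + z² = (0.0182)² + (0.0155)² = 0.0005715 m², and (R²+z²)^(3/2) = 1.37×10⁻⁵ m³.
B = (4π×10⁻⁷ × 4.09 × 0.0003312) / (2 × 1.37×10⁻⁵) = 6.23×10⁻⁵ T.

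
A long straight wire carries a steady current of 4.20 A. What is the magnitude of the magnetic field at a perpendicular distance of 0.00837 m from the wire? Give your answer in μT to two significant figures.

B ≈ 100 μT

For an infinitely long straight wire, B = μ₀I/(2πd).
B = (4π×10⁻⁷ × 4.20) / (2π × 0.00837) = 1.00×10⁻⁴ T.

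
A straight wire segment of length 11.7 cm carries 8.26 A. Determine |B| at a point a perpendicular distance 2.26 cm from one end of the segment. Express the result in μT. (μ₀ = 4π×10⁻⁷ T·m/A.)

For a finite straight segment, B = (μ₀I/4πd)(sinθ₁ + sinθ₂), where θ₁, θ₂ are the angles from the perpendicular to each end.
The perpendicular foot is at one end, so the two end-offsets along the wire are 0 and L = 0.117 m.
sinθ₁ = 0/√(0²+0.0226²) = 0.0000; sinθ₂ = 0.117/√(0.117²+0.0226²) = 0.9819.
B = (4π×10⁻⁷ × 8.26) / (4π × 0.0226) × (0.0000 + 0.9819) = 3.59×10⁻⁵ T.

B ≈ 35.9 μT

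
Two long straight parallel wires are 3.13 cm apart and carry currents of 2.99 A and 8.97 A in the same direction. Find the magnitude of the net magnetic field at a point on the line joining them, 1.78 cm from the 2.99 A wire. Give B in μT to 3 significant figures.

B ≈ 99.3 μT

Each long wire gives B = μ₀I/(2πd). Distances are d₁ = 0.0178 m and d₂ = 0.0135 m.
B₁ = 3.36×10⁻⁵ T, B₂ = 1.33×10⁻⁴ T.
Between parallel currents the two contributions point in opposite directions, so they subtract. B = |B₁ − B₂| = |3.36×10⁻⁵ − 1.33×10⁻⁴| = 9.93×10⁻⁵ T.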